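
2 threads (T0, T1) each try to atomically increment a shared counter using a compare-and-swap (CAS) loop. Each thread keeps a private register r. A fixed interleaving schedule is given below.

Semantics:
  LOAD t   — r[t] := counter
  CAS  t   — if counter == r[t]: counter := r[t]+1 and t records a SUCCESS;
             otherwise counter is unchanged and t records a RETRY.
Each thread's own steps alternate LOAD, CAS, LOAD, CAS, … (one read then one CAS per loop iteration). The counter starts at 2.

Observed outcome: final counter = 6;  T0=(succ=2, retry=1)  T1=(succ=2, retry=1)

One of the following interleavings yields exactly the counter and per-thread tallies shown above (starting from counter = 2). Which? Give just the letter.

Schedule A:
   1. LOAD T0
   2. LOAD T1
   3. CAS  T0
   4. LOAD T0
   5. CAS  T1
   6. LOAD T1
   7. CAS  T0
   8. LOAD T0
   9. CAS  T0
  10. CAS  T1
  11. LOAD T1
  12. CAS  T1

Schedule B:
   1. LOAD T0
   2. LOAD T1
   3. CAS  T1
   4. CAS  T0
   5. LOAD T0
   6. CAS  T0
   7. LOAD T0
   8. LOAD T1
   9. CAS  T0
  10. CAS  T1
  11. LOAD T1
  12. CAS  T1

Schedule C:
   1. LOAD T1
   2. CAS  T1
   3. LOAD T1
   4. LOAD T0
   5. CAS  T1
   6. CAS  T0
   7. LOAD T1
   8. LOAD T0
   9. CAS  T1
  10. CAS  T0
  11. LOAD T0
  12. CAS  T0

B

Simulating candidate B:
1. LOAD T0 → mem=2 r[T0]=2 [LOAD]
2. LOAD T1 → mem=2 r[T1]=2 [LOAD]
3. CAS T1 → mem=3 r[T1]=2 [OK]
4. CAS T0 → mem=3 r[T0]=2 [RETRY]
5. LOAD T0 → mem=3 r[T0]=3 [LOAD]
6. CAS T0 → mem=4 r[T0]=3 [OK]
7. LOAD T0 → mem=4 r[T0]=4 [LOAD]
8. LOAD T1 → mem=4 r[T1]=4 [LOAD]
9. CAS T0 → mem=5 r[T0]=4 [OK]
10. CAS T1 → mem=5 r[T1]=4 [RETRY]
11. LOAD T1 → mem=5 r[T1]=5 [LOAD]
12. CAS T1 → mem=6 r[T1]=5 [OK]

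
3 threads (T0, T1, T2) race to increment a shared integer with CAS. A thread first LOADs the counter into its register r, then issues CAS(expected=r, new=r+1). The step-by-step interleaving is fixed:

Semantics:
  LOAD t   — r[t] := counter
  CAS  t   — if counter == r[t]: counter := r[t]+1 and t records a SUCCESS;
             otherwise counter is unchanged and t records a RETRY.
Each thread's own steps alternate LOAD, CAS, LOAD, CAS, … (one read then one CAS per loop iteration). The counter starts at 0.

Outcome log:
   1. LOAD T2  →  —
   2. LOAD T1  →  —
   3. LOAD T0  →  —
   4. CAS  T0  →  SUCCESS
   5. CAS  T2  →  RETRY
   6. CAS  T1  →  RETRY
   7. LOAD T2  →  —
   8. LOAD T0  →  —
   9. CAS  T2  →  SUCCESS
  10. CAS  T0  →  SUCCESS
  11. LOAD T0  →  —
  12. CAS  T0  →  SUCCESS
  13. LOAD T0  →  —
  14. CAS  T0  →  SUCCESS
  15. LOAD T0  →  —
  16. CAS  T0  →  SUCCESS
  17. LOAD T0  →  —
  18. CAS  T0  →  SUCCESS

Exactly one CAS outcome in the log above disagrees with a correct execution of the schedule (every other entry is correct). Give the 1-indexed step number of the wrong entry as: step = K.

step = 10

Reference trace:
1. LOAD T2 → mem=0 r[T2]=0 [LOAD]
2. LOAD T1 → mem=0 r[T1]=0 [LOAD]
3. LOAD T0 → mem=0 r[T0]=0 [LOAD]
4. CAS T0 → mem=1 r[T0]=0 [OK]
5. CAS T2 → mem=1 r[T2]=0 [RETRY]
6. CAS T1 → mem=1 r[T1]=0 [RETRY]
7. LOAD T2 → mem=1 r[T2]=1 [LOAD]
8. LOAD T0 → mem=1 r[T0]=1 [LOAD]
9. CAS T2 → mem=2 r[T2]=1 [OK]
10. CAS T0 → mem=2 r[T0]=1 [RETRY]
11. LOAD T0 → mem=2 r[T0]=2 [LOAD]
12. CAS T0 → mem=3 r[T0]=2 [OK]
13. LOAD T0 → mem=3 r[T0]=3 [LOAD]
14. CAS T0 → mem=4 r[T0]=3 [OK]
15. LOAD T0 → mem=4 r[T0]=4 [LOAD]
16. CAS T0 → mem=5 r[T0]=4 [OK]
17. LOAD T0 → mem=5 r[T0]=5 [LOAD]
18. CAS T0 → mem=6 r[T0]=5 [OK]
Flip is step 10.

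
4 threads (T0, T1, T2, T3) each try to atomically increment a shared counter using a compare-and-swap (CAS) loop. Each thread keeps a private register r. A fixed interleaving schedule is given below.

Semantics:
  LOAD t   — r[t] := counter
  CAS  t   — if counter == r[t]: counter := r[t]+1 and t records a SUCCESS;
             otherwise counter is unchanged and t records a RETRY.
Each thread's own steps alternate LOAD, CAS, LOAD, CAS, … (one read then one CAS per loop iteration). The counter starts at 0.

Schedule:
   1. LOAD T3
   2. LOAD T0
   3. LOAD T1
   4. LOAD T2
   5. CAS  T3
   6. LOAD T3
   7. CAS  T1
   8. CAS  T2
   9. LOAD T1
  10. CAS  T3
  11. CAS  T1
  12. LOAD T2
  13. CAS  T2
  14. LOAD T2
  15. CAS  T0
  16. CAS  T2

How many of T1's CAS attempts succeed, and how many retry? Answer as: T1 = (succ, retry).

T3 LOAD — after: cnt=0, r=0 — load
T0 LOAD — after: cnt=0, r=0 — load
T1 LOAD — after: cnt=0, r=0 — load
T2 LOAD — after: cnt=0, r=0 — load
T3 CAS — after: cnt=1, r=0 — ok
T3 LOAD — after: cnt=1, r=1 — load
T1 CAS — after: cnt=1, r=0 — retry
T2 CAS — after: cnt=1, r=0 — retry
T1 LOAD — after: cnt=1, r=1 — load
T3 CAS — after: cnt=2, r=1 — ok
T1 CAS — after: cnt=2, r=1 — retry
T2 LOAD — after: cnt=2, r=2 — load
T2 CAS — after: cnt=3, r=2 — ok
T2 LOAD — after: cnt=3, r=3 — load
T0 CAS — after: cnt=3, r=0 — retry
T2 CAS — after: cnt=4, r=3 — ok

T1 = (0, 2)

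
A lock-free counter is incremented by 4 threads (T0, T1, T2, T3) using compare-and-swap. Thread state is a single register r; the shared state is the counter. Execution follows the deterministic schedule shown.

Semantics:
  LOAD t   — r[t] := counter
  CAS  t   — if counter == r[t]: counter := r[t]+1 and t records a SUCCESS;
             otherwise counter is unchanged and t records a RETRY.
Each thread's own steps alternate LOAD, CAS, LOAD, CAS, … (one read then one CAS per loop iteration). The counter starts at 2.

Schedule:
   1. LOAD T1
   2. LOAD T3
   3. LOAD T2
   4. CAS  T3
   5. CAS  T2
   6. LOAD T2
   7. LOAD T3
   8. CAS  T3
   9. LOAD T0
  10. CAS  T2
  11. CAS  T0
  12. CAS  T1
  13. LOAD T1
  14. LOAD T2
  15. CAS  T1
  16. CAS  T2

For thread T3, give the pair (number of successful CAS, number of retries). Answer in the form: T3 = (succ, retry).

T3 = (2, 0)

T1 LOAD — after: cnt=2, r=2 — load
T3 LOAD — after: cnt=2, r=2 — load
T2 LOAD — after: cnt=2, r=2 — load
T3 CAS — after: cnt=3, r=2 — ok
T2 CAS — after: cnt=3, r=2 — retry
T2 LOAD — after: cnt=3, r=3 — load
T3 LOAD — after: cnt=3, r=3 — load
T3 CAS — after: cnt=4, r=3 — ok
T0 LOAD — after: cnt=4, r=4 — load
T2 CAS — after: cnt=4, r=3 — retry
T0 CAS — after: cnt=5, r=4 — ok
T1 CAS — after: cnt=5, r=2 — retry
T1 LOAD — after: cnt=5, r=5 — load
T2 LOAD — after: cnt=5, r=5 — load
T1 CAS — after: cnt=6, r=5 — ok
T2 CAS — after: cnt=6, r=5 — retry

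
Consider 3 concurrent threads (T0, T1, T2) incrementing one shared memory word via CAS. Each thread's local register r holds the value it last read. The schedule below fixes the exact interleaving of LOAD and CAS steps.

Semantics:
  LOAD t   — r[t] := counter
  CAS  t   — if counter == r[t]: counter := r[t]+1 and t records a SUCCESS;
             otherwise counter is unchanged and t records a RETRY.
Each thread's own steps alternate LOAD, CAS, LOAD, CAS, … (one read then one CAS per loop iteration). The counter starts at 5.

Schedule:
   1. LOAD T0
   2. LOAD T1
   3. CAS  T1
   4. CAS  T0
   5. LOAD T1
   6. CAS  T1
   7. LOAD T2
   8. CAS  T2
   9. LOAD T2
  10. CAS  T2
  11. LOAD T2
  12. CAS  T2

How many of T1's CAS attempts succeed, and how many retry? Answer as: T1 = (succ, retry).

T1 = (2, 0)

#1 T0 reads 5
#2 T1 reads 5
#3 T1 CAS(5→6) writes; counter now 6
#4 T0 CAS(5→6) fails; counter now 6
#5 T1 reads 6
#6 T1 CAS(6→7) writes; counter now 7
#7 T2 reads 7
#8 T2 CAS(7→8) writes; counter now 8
#9 T2 reads 8
#10 T2 CAS(8→9) writes; counter now 9
#11 T2 reads 9
#12 T2 CAS(9→10) writes; counter now 10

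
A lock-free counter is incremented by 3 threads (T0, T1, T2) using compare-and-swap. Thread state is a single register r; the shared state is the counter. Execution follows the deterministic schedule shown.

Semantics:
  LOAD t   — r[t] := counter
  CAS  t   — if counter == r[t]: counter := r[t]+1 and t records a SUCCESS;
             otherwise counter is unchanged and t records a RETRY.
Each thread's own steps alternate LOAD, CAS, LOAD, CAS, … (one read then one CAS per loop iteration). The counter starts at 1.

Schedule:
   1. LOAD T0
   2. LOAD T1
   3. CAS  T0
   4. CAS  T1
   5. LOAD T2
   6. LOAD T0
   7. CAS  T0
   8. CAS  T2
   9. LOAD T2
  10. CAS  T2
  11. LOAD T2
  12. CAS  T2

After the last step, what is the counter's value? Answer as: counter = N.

T0 LOAD — after: cnt=1, r=1 — load
T1 LOAD — after: cnt=1, r=1 — load
T0 CAS — after: cnt=2, r=1 — ok
T1 CAS — after: cnt=2, r=1 — retry
T2 LOAD — after: cnt=2, r=2 — load
T0 LOAD — after: cnt=2, r=2 — load
T0 CAS — after: cnt=3, r=2 — ok
T2 CAS — after: cnt=3, r=2 — retry
T2 LOAD — after: cnt=3, r=3 — load
T2 CAS — after: cnt=4, r=3 — ok
T2 LOAD — after: cnt=4, r=4 — load
T2 CAS — after: cnt=5, r=4 — ok

counter = 5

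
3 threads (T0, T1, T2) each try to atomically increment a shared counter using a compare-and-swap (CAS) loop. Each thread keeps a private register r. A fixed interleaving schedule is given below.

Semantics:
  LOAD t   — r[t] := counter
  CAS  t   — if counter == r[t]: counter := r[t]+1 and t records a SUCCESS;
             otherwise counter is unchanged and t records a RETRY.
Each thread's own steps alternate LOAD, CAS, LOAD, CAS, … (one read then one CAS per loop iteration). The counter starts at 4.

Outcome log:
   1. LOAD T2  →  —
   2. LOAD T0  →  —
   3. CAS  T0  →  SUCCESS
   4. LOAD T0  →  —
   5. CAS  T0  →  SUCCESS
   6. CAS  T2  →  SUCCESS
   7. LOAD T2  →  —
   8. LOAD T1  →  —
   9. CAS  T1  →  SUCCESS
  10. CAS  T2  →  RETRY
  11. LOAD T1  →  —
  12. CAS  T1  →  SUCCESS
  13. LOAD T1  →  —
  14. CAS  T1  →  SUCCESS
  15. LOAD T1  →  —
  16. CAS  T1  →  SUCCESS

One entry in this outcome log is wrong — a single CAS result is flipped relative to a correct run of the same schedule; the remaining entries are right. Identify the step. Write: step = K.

Correct run:
T2 LOAD — after: cnt=4, r=4 — load
T0 LOAD — after: cnt=4, r=4 — load
T0 CAS — after: cnt=5, r=4 — ok
T0 LOAD — after: cnt=5, r=5 — load
T0 CAS — after: cnt=6, r=5 — ok
T2 CAS — after: cnt=6, r=4 — retry
T2 LOAD — after: cnt=6, r=6 — load
T1 LOAD — after: cnt=6, r=6 — load
T1 CAS — after: cnt=7, r=6 — ok
T2 CAS — after: cnt=7, r=6 — retry
T1 LOAD — after: cnt=7, r=7 — load
T1 CAS — after: cnt=8, r=7 — ok
T1 LOAD — after: cnt=8, r=8 — load
T1 CAS — after: cnt=9, r=8 — ok
T1 LOAD — after: cnt=9, r=9 — load
T1 CAS — after: cnt=10, r=9 — ok
Mismatch at 6.

step = 6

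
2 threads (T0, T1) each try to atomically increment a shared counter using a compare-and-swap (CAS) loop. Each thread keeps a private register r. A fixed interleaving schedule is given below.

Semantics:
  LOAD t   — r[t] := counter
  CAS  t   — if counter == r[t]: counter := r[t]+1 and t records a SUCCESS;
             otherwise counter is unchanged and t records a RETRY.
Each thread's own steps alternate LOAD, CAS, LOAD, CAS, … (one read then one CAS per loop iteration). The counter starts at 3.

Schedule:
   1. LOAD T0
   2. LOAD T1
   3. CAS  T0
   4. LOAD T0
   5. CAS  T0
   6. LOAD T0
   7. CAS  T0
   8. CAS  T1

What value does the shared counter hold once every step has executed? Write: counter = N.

counter = 6

T0 LOAD — after: cnt=3, r=3 — load
T1 LOAD — after: cnt=3, r=3 — load
T0 CAS — after: cnt=4, r=3 — ok
T0 LOAD — after: cnt=4, r=4 — load
T0 CAS — after: cnt=5, r=4 — ok
T0 LOAD — after: cnt=5, r=5 — load
T0 CAS — after: cnt=6, r=5 — ok
T1 CAS — after: cnt=6, r=3 — retry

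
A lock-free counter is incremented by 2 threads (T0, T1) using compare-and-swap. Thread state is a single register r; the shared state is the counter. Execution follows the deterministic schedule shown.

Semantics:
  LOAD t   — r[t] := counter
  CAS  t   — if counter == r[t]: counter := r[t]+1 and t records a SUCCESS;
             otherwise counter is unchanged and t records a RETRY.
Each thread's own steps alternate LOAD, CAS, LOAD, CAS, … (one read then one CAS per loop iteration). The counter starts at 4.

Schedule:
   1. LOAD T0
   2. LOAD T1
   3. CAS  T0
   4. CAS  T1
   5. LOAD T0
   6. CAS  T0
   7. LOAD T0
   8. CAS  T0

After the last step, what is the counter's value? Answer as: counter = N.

counter = 7

1. LOAD T0 → mem=4 r[T0]=4 [LOAD]
2. LOAD T1 → mem=4 r[T1]=4 [LOAD]
3. CAS T0 → mem=5 r[T0]=4 [OK]
4. CAS T1 → mem=5 r[T1]=4 [RETRY]
5. LOAD T0 → mem=5 r[T0]=5 [LOAD]
6. CAS T0 → mem=6 r[T0]=5 [OK]
7. LOAD T0 → mem=6 r[T0]=6 [LOAD]
8. CAS T0 → mem=7 r[T0]=6 [OK]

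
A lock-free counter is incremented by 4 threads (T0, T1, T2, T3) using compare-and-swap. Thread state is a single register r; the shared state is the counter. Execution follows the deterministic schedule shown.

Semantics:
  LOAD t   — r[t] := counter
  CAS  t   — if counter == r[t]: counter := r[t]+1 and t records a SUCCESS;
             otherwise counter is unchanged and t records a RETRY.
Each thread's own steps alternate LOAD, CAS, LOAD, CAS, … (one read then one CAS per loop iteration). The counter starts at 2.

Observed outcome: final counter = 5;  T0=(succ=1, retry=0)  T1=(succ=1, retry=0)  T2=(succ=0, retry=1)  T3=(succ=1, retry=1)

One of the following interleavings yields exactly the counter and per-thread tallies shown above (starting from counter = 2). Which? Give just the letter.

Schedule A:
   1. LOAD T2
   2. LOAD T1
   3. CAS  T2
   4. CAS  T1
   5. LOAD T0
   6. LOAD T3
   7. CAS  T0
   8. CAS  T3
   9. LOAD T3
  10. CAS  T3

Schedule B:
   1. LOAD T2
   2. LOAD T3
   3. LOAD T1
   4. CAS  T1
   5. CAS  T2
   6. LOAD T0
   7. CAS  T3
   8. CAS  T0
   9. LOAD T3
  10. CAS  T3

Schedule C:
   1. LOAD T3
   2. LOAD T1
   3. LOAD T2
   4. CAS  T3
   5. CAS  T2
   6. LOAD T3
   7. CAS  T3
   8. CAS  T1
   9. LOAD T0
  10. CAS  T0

Run B:
1. LOAD T2 → mem=2 r[T2]=2 [LOAD]
2. LOAD T3 → mem=2 r[T3]=2 [LOAD]
3. LOAD T1 → mem=2 r[T1]=2 [LOAD]
4. CAS T1 → mem=3 r[T1]=2 [OK]
5. CAS T2 → mem=3 r[T2]=2 [RETRY]
6. LOAD T0 → mem=3 r[T0]=3 [LOAD]
7. CAS T3 → mem=3 r[T3]=2 [RETRY]
8. CAS T0 → mem=4 r[T0]=3 [OK]
9. LOAD T3 → mem=4 r[T3]=4 [LOAD]
10. CAS T3 → mem=5 r[T3]=4 [OK]

B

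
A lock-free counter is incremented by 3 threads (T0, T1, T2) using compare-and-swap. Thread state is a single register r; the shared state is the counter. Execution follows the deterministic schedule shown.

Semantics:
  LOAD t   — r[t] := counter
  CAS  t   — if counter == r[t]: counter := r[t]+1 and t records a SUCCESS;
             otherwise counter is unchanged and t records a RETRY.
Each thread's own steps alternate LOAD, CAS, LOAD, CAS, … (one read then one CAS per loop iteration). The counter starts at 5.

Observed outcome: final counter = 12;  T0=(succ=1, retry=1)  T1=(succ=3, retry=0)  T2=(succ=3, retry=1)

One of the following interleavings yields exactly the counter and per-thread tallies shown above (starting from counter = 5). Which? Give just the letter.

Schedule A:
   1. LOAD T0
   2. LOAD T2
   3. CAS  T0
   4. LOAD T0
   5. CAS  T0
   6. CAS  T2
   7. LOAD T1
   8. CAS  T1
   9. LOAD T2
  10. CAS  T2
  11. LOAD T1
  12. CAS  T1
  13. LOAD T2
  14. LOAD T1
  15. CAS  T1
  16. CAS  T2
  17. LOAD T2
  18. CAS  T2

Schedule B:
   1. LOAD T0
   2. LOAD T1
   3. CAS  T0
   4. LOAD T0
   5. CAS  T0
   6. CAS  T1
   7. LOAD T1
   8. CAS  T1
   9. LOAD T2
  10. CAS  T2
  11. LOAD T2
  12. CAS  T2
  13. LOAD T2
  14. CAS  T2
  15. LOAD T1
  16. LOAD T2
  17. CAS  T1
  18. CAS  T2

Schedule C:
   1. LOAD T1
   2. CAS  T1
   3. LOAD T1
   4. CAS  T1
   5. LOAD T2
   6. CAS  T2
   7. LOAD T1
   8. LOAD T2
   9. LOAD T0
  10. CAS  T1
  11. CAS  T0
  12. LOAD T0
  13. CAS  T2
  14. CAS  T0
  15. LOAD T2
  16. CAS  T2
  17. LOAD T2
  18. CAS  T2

C

Simulating candidate C:
#1 T1 reads 5
#2 T1 CAS(5→6) writes; counter now 6
#3 T1 reads 6
#4 T1 CAS(6→7) writes; counter now 7
#5 T2 reads 7
#6 T2 CAS(7→8) writes; counter now 8
#7 T1 reads 8
#8 T2 reads 8
#9 T0 reads 8
#10 T1 CAS(8→9) writes; counter now 9
#11 T0 CAS(8→9) fails; counter now 9
#12 T0 reads 9
#13 T2 CAS(8→9) fails; counter now 9
#14 T0 CAS(9→10) writes; counter now 10
#15 T2 reads 10
#16 T2 CAS(10→11) writes; counter now 11
#17 T2 reads 11
#18 T2 CAS(11→12) writes; counter now 12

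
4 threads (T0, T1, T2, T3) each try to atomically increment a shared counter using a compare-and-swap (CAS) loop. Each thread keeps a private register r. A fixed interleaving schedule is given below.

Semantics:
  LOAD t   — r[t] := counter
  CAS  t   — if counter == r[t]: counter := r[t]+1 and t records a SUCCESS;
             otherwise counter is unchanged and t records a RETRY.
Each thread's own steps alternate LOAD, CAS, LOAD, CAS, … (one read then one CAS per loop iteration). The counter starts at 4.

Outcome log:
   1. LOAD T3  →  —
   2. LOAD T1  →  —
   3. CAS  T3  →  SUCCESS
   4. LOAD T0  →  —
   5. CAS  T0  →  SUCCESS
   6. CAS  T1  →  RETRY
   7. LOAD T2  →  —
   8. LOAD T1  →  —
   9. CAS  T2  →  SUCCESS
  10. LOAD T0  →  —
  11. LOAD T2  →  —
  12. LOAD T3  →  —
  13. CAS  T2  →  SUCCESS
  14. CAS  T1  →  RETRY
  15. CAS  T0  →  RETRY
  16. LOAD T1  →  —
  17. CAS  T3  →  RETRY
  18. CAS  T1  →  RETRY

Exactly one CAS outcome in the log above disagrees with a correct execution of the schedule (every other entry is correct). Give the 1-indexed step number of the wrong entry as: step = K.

step = 18

Reference trace:
1. LOAD T3 → mem=4 r[T3]=4 [LOAD]
2. LOAD T1 → mem=4 r[T1]=4 [LOAD]
3. CAS T3 → mem=5 r[T3]=4 [OK]
4. LOAD T0 → mem=5 r[T0]=5 [LOAD]
5. CAS T0 → mem=6 r[T0]=5 [OK]
6. CAS T1 → mem=6 r[T1]=4 [RETRY]
7. LOAD T2 → mem=6 r[T2]=6 [LOAD]
8. LOAD T1 → mem=6 r[T1]=6 [LOAD]
9. CAS T2 → mem=7 r[T2]=6 [OK]
10. LOAD T0 → mem=7 r[T0]=7 [LOAD]
11. LOAD T2 → mem=7 r[T2]=7 [LOAD]
12. LOAD T3 → mem=7 r[T3]=7 [LOAD]
13. CAS T2 → mem=8 r[T2]=7 [OK]
14. CAS T1 → mem=8 r[T1]=6 [RETRY]
15. CAS T0 → mem=8 r[T0]=7 [RETRY]
16. LOAD T1 → mem=8 r[T1]=8 [LOAD]
17. CAS T3 → mem=8 r[T3]=7 [RETRY]
18. CAS T1 → mem=9 r[T1]=8 [OK]
Flip is step 18.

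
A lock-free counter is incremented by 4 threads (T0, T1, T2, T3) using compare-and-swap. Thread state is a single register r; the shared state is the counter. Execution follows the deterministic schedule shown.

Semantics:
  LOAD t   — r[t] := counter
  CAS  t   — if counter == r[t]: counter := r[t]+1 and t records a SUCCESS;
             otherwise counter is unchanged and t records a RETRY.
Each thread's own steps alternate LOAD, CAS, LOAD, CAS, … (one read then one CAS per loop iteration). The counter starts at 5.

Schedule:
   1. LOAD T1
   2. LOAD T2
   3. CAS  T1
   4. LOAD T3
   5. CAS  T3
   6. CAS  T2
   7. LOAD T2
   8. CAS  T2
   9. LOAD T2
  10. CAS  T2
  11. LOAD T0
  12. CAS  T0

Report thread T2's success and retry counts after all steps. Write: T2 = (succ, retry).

T2 = (2, 1)

[1] T1.load  rd  (counter 5, T1.r 5)
[2] T2.load  rd  (counter 5, T2.r 5)
[3] T1.cas  hit  (counter 6, T1.r 5)
[4] T3.load  rd  (counter 6, T3.r 6)
[5] T3.cas  hit  (counter 7, T3.r 6)
[6] T2.cas  miss  (counter 7, T2.r 5)
[7] T2.load  rd  (counter 7, T2.r 7)
[8] T2.cas  hit  (counter 8, T2.r 7)
[9] T2.load  rd  (counter 8, T2.r 8)
[10] T2.cas  hit  (counter 9, T2.r 8)
[11] T0.load  rd  (counter 9, T0.r 9)
[12] T0.cas  hit  (counter 10, T0.r 9)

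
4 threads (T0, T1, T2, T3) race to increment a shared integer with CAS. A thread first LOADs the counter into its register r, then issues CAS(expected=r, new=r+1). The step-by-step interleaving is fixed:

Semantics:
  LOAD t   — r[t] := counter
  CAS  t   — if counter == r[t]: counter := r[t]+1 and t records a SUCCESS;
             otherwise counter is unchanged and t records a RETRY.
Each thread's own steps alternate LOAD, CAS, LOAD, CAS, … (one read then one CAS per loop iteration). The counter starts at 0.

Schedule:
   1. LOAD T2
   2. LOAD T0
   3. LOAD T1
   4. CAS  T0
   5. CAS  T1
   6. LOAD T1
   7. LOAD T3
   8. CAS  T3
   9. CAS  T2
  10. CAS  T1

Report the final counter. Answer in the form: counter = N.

[1] T2.load  rd  (counter 0, T2.r 0)
[2] T0.load  rd  (counter 0, T0.r 0)
[3] T1.load  rd  (counter 0, T1.r 0)
[4] T0.cas  hit  (counter 1, T0.r 0)
[5] T1.cas  miss  (counter 1, T1.r 0)
[6] T1.load  rd  (counter 1, T1.r 1)
[7] T3.load  rd  (counter 1, T3.r 1)
[8] T3.cas  hit  (counter 2, T3.r 1)
[9] T2.cas  miss  (counter 2, T2.r 0)
[10] T1.cas  miss  (counter 2, T1.r 1)

counter = 2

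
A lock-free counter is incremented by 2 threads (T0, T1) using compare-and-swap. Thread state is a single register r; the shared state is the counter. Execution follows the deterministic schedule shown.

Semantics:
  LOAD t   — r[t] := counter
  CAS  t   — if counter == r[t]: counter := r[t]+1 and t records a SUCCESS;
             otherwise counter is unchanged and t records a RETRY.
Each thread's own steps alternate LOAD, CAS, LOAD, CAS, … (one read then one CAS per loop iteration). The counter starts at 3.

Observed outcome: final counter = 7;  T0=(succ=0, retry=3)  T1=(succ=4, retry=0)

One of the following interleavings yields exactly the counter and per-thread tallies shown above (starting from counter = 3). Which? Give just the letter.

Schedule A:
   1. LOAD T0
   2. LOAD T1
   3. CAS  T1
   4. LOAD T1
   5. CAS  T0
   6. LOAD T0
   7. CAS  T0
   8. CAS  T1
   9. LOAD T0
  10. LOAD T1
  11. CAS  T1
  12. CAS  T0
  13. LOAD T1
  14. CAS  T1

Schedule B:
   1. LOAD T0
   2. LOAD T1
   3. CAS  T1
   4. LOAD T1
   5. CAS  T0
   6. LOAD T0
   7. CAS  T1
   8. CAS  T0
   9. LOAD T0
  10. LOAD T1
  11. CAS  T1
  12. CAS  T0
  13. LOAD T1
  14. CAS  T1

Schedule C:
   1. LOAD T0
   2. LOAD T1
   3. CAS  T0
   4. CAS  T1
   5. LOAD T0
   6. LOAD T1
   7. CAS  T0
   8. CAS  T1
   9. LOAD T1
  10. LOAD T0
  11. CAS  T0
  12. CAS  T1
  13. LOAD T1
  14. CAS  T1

Simulating candidate B:
#1 T0 reads 3
#2 T1 reads 3
#3 T1 CAS(3→4) writes; counter now 4
#4 T1 reads 4
#5 T0 CAS(3→4) fails; counter now 4
#6 T0 reads 4
#7 T1 CAS(4→5) writes; counter now 5
#8 T0 CAS(4→5) fails; counter now 5
#9 T0 reads 5
#10 T1 reads 5
#11 T1 CAS(5→6) writes; counter now 6
#12 T0 CAS(5→6) fails; counter now 6
#13 T1 reads 6
#14 T1 CAS(6→7) writes; counter now 7

B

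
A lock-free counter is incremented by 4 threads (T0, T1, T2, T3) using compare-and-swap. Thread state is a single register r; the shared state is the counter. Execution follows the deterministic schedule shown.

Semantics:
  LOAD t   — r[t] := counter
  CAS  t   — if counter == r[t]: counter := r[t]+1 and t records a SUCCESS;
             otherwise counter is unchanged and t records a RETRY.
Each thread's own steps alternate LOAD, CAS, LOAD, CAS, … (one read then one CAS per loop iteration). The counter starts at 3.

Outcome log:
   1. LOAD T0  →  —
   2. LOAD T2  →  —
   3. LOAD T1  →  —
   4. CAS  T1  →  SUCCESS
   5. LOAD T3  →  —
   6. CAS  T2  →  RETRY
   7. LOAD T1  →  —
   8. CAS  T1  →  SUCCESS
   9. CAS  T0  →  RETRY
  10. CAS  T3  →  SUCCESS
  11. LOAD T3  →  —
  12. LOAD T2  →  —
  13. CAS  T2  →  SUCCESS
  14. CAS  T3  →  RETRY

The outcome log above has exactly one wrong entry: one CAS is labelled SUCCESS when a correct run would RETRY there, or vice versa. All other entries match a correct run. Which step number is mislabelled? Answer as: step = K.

step = 10

Correct run:
step 1: T0 LOAD ⇒ load; ctr=3 reg=3
step 2: T2 LOAD ⇒ load; ctr=3 reg=3
step 3: T1 LOAD ⇒ load; ctr=3 reg=3
step 4: T1 CAS ⇒ ok; ctr=4 reg=3
step 5: T3 LOAD ⇒ load; ctr=4 reg=4
step 6: T2 CAS ⇒ retry; ctr=4 reg=3
step 7: T1 LOAD ⇒ load; ctr=4 reg=4
step 8: T1 CAS ⇒ ok; ctr=5 reg=4
step 9: T0 CAS ⇒ retry; ctr=5 reg=3
step 10: T3 CAS ⇒ retry; ctr=5 reg=4
step 11: T3 LOAD ⇒ load; ctr=5 reg=5
step 12: T2 LOAD ⇒ load; ctr=5 reg=5
step 13: T2 CAS ⇒ ok; ctr=6 reg=5
step 14: T3 CAS ⇒ retry; ctr=6 reg=5
Mismatch at 10.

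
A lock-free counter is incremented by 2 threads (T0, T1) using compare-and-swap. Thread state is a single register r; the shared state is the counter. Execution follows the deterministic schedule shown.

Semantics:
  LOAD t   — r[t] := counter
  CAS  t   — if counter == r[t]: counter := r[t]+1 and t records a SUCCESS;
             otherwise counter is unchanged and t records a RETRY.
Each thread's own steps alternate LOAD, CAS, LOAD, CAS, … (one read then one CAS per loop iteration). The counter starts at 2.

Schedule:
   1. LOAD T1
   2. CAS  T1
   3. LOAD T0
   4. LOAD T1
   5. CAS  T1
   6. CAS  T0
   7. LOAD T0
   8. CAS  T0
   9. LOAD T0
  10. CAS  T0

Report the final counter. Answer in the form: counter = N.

step 1: T1 LOAD ⇒ load; ctr=2 reg=2
step 2: T1 CAS ⇒ ok; ctr=3 reg=2
step 3: T0 LOAD ⇒ load; ctr=3 reg=3
step 4: T1 LOAD ⇒ load; ctr=3 reg=3
step 5: T1 CAS ⇒ ok; ctr=4 reg=3
step 6: T0 CAS ⇒ retry; ctr=4 reg=3
step 7: T0 LOAD ⇒ load; ctr=4 reg=4
step 8: T0 CAS ⇒ ok; ctr=5 reg=4
step 9: T0 LOAD ⇒ load; ctr=5 reg=5
step 10: T0 CAS ⇒ ok; ctr=6 reg=5

counter = 6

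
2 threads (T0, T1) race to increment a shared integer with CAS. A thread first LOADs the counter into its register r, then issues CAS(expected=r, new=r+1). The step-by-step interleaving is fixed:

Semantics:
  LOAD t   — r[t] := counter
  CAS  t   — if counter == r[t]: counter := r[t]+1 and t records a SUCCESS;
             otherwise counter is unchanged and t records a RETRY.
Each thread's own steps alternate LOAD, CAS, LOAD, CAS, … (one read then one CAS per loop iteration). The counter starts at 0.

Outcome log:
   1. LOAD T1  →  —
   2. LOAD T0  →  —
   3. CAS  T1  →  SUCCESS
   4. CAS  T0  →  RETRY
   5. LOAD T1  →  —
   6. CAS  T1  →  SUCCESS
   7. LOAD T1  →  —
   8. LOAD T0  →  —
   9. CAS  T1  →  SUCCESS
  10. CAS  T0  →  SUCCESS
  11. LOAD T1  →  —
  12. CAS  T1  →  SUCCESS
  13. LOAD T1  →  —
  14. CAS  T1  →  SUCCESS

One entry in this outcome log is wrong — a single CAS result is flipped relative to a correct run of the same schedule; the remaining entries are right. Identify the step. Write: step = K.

Re-executing:
   1) LOAD T1:  M=0  r_T1=0
   2) LOAD T0:  M=0  r_T0=0
   3) CAS  T1:  M=1  r_T1=0 ✓
   4) CAS  T0:  M=1  r_T0=0 ✗
   5) LOAD T1:  M=1  r_T1=1
   6) CAS  T1:  M=2  r_T1=1 ✓
   7) LOAD T1:  M=2  r_T1=2
   8) LOAD T0:  M=2  r_T0=2
   9) CAS  T1:  M=3  r_T1=2 ✓
  10) CAS  T0:  M=3  r_T0=2 ✗
  11) LOAD T1:  M=3  r_T1=3
  12) CAS  T1:  M=4  r_T1=3 ✓
  13) LOAD T1:  M=4  r_T1=4
  14) CAS  T1:  M=5  r_T1=4 ✓
Mismatch at 10.

step = 10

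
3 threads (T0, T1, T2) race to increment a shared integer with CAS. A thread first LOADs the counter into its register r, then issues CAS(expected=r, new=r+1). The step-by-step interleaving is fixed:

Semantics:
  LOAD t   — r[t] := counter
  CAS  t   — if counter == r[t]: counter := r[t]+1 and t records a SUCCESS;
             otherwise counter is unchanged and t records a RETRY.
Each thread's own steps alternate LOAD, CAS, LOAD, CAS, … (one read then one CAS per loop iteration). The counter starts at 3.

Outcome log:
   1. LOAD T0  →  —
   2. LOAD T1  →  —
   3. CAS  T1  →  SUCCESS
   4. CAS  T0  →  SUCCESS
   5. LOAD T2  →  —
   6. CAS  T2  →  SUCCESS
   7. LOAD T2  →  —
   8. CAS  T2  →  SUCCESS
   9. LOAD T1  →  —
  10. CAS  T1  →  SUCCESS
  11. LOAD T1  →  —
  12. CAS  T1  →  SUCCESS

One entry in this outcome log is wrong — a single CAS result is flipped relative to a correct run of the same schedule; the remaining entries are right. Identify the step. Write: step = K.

Correct run:
1. LOAD T0 → mem=3 r[T0]=3 [LOAD]
2. LOAD T1 → mem=3 r[T1]=3 [LOAD]
3. CAS T1 → mem=4 r[T1]=3 [OK]
4. CAS T0 → mem=4 r[T0]=3 [RETRY]
5. LOAD T2 → mem=4 r[T2]=4 [LOAD]
6. CAS T2 → mem=5 r[T2]=4 [OK]
7. LOAD T2 → mem=5 r[T2]=5 [LOAD]
8. CAS T2 → mem=6 r[T2]=5 [OK]
9. LOAD T1 → mem=6 r[T1]=6 [LOAD]
10. CAS T1 → mem=7 r[T1]=6 [OK]
11. LOAD T1 → mem=7 r[T1]=7 [LOAD]
12. CAS T1 → mem=8 r[T1]=7 [OK]
Flip is step 4.

step = 4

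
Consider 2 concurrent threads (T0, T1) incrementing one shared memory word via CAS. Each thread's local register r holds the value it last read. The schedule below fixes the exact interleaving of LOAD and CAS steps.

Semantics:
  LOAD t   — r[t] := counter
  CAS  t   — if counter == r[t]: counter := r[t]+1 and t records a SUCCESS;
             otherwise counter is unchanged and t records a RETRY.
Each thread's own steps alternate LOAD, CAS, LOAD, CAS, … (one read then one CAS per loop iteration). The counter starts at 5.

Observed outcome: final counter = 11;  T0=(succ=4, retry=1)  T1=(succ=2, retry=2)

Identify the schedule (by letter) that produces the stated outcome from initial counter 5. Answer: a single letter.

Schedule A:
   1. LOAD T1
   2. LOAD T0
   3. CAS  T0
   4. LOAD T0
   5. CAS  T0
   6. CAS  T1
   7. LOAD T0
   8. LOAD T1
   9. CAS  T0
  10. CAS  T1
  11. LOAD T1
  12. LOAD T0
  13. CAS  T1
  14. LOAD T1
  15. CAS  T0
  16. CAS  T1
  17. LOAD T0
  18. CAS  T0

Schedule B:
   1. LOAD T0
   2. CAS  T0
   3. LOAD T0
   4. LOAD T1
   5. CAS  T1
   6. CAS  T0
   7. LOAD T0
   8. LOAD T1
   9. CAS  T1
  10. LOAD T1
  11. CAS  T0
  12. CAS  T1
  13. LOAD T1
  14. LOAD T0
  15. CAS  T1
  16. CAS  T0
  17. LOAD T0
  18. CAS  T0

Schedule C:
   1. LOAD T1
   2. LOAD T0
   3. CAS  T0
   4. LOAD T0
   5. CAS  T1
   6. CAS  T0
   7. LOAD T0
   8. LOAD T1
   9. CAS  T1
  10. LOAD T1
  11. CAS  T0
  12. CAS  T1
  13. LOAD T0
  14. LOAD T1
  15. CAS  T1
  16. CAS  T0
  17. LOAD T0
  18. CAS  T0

Simulating candidate A:
step 1: T1 LOAD ⇒ load; ctr=5 reg=5
step 2: T0 LOAD ⇒ load; ctr=5 reg=5
step 3: T0 CAS ⇒ ok; ctr=6 reg=5
step 4: T0 LOAD ⇒ load; ctr=6 reg=6
step 5: T0 CAS ⇒ ok; ctr=7 reg=6
step 6: T1 CAS ⇒ retry; ctr=7 reg=5
step 7: T0 LOAD ⇒ load; ctr=7 reg=7
step 8: T1 LOAD ⇒ load; ctr=7 reg=7
step 9: T0 CAS ⇒ ok; ctr=8 reg=7
step 10: T1 CAS ⇒ retry; ctr=8 reg=7
step 11: T1 LOAD ⇒ load; ctr=8 reg=8
step 12: T0 LOAD ⇒ load; ctr=8 reg=8
step 13: T1 CAS ⇒ ok; ctr=9 reg=8
step 14: T1 LOAD ⇒ load; ctr=9 reg=9
step 15: T0 CAS ⇒ retry; ctr=9 reg=8
step 16: T1 CAS ⇒ ok; ctr=10 reg=9
step 17: T0 LOAD ⇒ load; ctr=10 reg=10
step 18: T0 CAS ⇒ ok; ctr=11 reg=10

A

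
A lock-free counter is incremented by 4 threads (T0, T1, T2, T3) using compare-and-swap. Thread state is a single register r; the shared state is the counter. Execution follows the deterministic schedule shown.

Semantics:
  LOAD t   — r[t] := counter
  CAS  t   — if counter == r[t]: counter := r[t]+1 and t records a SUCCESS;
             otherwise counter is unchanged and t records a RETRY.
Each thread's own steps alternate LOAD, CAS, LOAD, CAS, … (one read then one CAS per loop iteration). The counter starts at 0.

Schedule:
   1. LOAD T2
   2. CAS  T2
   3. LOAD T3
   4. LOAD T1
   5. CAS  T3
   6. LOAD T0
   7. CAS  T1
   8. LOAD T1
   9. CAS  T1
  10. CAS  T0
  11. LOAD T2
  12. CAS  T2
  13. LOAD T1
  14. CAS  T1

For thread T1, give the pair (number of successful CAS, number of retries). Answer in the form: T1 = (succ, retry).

T1 = (2, 1)

T2 LOAD — after: cnt=0, r=0 — load
T2 CAS — after: cnt=1, r=0 — ok
T3 LOAD — after: cnt=1, r=1 — load
T1 LOAD — after: cnt=1, r=1 — load
T3 CAS — after: cnt=2, r=1 — ok
T0 LOAD — after: cnt=2, r=2 — load
T1 CAS — after: cnt=2, r=1 — retry
T1 LOAD — after: cnt=2, r=2 — load
T1 CAS — after: cnt=3, r=2 — ok
T0 CAS — after: cnt=3, r=2 — retry
T2 LOAD — after: cnt=3, r=3 — load
T2 CAS — after: cnt=4, r=3 — ok
T1 LOAD — after: cnt=4, r=4 — load
T1 CAS — after: cnt=5, r=4 — ok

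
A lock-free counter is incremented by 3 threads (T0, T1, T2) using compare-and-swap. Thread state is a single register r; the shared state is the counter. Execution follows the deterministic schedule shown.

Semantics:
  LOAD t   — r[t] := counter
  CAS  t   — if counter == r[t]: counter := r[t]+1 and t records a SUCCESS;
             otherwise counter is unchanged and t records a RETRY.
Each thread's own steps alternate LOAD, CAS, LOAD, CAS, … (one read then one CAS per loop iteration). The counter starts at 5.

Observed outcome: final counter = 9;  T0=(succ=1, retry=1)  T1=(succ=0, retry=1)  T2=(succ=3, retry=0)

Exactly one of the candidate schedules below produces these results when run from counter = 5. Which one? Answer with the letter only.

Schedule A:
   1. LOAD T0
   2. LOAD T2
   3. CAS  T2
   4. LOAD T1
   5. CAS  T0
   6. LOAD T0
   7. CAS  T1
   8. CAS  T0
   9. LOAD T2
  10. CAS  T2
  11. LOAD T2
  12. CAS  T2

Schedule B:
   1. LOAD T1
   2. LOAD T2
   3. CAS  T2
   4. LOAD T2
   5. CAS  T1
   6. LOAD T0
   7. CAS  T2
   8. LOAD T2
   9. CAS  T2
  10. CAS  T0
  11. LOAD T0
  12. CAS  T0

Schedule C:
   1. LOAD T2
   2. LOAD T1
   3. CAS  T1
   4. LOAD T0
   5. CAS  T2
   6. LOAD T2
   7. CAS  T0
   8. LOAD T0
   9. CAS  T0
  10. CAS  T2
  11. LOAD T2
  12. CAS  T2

Simulating candidate B:
T1 LOAD — after: cnt=5, r=5 — load
T2 LOAD — after: cnt=5, r=5 — load
T2 CAS — after: cnt=6, r=5 — ok
T2 LOAD — after: cnt=6, r=6 — load
T1 CAS — after: cnt=6, r=5 — retry
T0 LOAD — after: cnt=6, r=6 — load
T2 CAS — after: cnt=7, r=6 — ok
T2 LOAD — after: cnt=7, r=7 — load
T2 CAS — after: cnt=8, r=7 — ok
T0 CAS — after: cnt=8, r=6 — retry
T0 LOAD — after: cnt=8, r=8 — load
T0 CAS — after: cnt=9, r=8 — ok

B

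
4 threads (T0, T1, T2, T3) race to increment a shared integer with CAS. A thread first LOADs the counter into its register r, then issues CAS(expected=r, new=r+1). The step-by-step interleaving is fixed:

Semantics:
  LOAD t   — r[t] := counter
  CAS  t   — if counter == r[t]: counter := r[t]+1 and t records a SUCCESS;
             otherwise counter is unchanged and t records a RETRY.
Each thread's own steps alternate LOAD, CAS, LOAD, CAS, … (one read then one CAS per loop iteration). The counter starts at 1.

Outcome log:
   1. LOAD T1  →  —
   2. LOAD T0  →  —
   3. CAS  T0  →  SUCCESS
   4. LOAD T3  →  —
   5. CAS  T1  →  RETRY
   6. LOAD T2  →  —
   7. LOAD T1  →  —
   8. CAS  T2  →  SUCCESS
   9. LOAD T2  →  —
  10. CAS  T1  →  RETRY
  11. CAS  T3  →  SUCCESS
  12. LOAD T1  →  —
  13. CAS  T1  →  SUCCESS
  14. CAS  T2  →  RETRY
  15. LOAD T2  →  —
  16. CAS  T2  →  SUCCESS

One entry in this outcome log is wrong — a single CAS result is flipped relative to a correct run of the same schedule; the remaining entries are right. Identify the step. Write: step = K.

step = 11

Re-executing:
1. LOAD T1 → mem=1 r[T1]=1 [LOAD]
2. LOAD T0 → mem=1 r[T0]=1 [LOAD]
3. CAS T0 → mem=2 r[T0]=1 [OK]
4. LOAD T3 → mem=2 r[T3]=2 [LOAD]
5. CAS T1 → mem=2 r[T1]=1 [RETRY]
6. LOAD T2 → mem=2 r[T2]=2 [LOAD]
7. LOAD T1 → mem=2 r[T1]=2 [LOAD]
8. CAS T2 → mem=3 r[T2]=2 [OK]
9. LOAD T2 → mem=3 r[T2]=3 [LOAD]
10. CAS T1 → mem=3 r[T1]=2 [RETRY]
11. CAS T3 → mem=3 r[T3]=2 [RETRY]
12. LOAD T1 → mem=3 r[T1]=3 [LOAD]
13. CAS T1 → mem=4 r[T1]=3 [OK]
14. CAS T2 → mem=4 r[T2]=3 [RETRY]
15. LOAD T2 → mem=4 r[T2]=4 [LOAD]
16. CAS T2 → mem=5 r[T2]=4 [OK]
Flip is step 11.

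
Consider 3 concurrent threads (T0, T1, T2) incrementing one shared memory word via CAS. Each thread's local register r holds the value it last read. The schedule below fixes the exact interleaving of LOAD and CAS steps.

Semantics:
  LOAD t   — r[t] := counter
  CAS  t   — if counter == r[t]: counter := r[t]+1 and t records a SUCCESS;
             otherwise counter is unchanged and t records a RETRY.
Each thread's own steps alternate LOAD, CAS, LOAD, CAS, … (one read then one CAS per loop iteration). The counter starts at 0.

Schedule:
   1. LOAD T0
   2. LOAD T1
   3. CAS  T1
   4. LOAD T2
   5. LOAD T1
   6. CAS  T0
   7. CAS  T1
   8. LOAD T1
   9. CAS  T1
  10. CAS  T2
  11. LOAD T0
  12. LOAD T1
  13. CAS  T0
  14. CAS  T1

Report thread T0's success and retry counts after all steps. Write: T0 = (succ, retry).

T0 = (1, 1)

#1 T0 reads 0
#2 T1 reads 0
#3 T1 CAS(0→1) writes; counter now 1
#4 T2 reads 1
#5 T1 reads 1
#6 T0 CAS(0→1) fails; counter now 1
#7 T1 CAS(1→2) writes; counter now 2
#8 T1 reads 2
#9 T1 CAS(2→3) writes; counter now 3
#10 T2 CAS(1→2) fails; counter now 3
#11 T0 reads 3
#12 T1 reads 3
#13 T0 CAS(3→4) writes; counter now 4
#14 T1 CAS(3→4) fails; counter now 4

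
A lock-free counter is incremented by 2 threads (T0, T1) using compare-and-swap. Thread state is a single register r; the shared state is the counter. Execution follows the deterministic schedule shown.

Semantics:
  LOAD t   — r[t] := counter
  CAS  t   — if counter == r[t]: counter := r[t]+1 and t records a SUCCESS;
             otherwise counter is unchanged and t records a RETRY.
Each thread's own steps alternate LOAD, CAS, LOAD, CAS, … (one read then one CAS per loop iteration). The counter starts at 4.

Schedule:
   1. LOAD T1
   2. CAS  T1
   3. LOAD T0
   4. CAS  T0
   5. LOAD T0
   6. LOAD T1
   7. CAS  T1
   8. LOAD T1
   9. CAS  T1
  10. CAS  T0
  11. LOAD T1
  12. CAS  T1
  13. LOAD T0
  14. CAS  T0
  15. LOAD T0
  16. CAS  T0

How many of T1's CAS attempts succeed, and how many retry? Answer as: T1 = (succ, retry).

T1 = (4, 0)

#1 T1 reads 4
#2 T1 CAS(4→5) writes; counter now 5
#3 T0 reads 5
#4 T0 CAS(5→6) writes; counter now 6
#5 T0 reads 6
#6 T1 reads 6
#7 T1 CAS(6→7) writes; counter now 7
#8 T1 reads 7
#9 T1 CAS(7→8) writes; counter now 8
#10 T0 CAS(6→7) fails; counter now 8
#11 T1 reads 8
#12 T1 CAS(8→9) writes; counter now 9
#13 T0 reads 9
#14 T0 CAS(9→10) writes; counter now 10
#15 T0 reads 10
#16 T0 CAS(10→11) writes; counter now 11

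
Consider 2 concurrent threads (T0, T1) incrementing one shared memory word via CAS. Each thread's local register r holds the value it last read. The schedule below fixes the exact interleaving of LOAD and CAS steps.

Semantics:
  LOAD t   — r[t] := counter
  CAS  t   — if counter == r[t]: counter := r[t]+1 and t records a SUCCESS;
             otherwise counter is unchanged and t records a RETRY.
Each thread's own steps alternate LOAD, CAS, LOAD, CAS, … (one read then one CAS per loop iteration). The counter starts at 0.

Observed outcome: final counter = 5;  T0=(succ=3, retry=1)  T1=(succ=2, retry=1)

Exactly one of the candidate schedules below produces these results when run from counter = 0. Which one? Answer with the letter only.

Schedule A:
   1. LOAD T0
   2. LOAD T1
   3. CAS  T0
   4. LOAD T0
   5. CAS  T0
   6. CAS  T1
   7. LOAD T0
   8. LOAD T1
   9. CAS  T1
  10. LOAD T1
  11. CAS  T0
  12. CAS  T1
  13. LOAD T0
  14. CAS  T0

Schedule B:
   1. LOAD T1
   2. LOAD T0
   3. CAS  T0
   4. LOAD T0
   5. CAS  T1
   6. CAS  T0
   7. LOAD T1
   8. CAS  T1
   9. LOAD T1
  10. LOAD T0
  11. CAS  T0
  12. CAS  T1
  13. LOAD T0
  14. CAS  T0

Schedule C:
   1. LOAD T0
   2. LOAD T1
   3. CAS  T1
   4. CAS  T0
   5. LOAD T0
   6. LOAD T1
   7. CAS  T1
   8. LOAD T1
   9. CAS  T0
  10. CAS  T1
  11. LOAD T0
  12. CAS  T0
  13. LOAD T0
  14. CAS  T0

Simulating candidate A:
step 1: T0 LOAD ⇒ load; ctr=0 reg=0
step 2: T1 LOAD ⇒ load; ctr=0 reg=0
step 3: T0 CAS ⇒ ok; ctr=1 reg=0
step 4: T0 LOAD ⇒ load; ctr=1 reg=1
step 5: T0 CAS ⇒ ok; ctr=2 reg=1
step 6: T1 CAS ⇒ retry; ctr=2 reg=0
step 7: T0 LOAD ⇒ load; ctr=2 reg=2
step 8: T1 LOAD ⇒ load; ctr=2 reg=2
step 9: T1 CAS ⇒ ok; ctr=3 reg=2
step 10: T1 LOAD ⇒ load; ctr=3 reg=3
step 11: T0 CAS ⇒ retry; ctr=3 reg=2
step 12: T1 CAS ⇒ ok; ctr=4 reg=3
step 13: T0 LOAD ⇒ load; ctr=4 reg=4
step 14: T0 CAS ⇒ ok; ctr=5 reg=4

A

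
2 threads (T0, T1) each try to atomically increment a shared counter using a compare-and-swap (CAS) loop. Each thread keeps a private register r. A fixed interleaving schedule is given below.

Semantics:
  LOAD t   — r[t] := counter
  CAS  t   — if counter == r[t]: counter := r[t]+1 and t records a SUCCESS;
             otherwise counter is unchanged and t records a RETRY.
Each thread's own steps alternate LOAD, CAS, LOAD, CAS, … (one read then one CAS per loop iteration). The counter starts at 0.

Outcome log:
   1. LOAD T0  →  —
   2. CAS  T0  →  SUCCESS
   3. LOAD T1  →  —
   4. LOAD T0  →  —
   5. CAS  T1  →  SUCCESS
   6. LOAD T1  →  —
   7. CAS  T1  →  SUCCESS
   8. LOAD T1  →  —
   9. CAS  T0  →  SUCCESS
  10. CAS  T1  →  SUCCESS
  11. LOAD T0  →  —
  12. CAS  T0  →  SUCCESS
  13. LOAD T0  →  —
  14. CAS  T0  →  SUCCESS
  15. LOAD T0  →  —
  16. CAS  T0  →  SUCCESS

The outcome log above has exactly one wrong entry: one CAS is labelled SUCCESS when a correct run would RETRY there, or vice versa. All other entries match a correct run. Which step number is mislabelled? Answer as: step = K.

Reference trace:
1. LOAD T0 → mem=0 r[T0]=0 [LOAD]
2. CAS T0 → mem=1 r[T0]=0 [OK]
3. LOAD T1 → mem=1 r[T1]=1 [LOAD]
4. LOAD T0 → mem=1 r[T0]=1 [LOAD]
5. CAS T1 → mem=2 r[T1]=1 [OK]
6. LOAD T1 → mem=2 r[T1]=2 [LOAD]
7. CAS T1 → mem=3 r[T1]=2 [OK]
8. LOAD T1 → mem=3 r[T1]=3 [LOAD]
9. CAS T0 → mem=3 r[T0]=1 [RETRY]
10. CAS T1 → mem=4 r[T1]=3 [OK]
11. LOAD T0 → mem=4 r[T0]=4 [LOAD]
12. CAS T0 → mem=5 r[T0]=4 [OK]
13. LOAD T0 → mem=5 r[T0]=5 [LOAD]
14. CAS T0 → mem=6 r[T0]=5 [OK]
15. LOAD T0 → mem=6 r[T0]=6 [LOAD]
16. CAS T0 → mem=7 r[T0]=6 [OK]
Mismatch at 9.

step = 9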